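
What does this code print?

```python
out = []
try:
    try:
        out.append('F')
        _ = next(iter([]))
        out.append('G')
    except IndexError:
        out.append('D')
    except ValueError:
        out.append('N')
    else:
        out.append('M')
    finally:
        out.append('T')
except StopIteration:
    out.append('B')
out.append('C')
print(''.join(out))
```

Execution trace: 'F' (try body) → 'T' (finally) → 'B' (outer except StopIteration) → 'C' (after the try/except). Output: FTBC

Answer: FTBC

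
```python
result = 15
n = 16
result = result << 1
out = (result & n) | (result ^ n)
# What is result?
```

Trace:
`result = 15` → result = 15
`n = 16` → n = 16
`result = result << 1` → result = 30
`out = (result & n) | (result ^ n)` → out = 30
So result = 30

Answer: 30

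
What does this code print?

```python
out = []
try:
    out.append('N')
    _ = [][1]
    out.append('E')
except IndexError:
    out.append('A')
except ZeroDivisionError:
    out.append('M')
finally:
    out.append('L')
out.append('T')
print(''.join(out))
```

Execution trace: 'N' (try body) → 'A' (except IndexError) → 'L' (finally) → 'T' (after the try/except). Output: NALT

Answer: NALT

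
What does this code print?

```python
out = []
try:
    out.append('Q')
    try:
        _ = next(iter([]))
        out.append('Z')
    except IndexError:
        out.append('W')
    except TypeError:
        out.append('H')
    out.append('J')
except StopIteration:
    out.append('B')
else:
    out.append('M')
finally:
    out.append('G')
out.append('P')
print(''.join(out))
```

Execution trace: 'Q' (try body) → 'B' (except StopIteration) → 'G' (finally) → 'P' (after the try/except). Output: QBGP

Answer: QBGP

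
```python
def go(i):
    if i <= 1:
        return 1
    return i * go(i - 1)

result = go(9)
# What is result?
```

go(9) = 9 * 8 * 7 * 6 * 5 * 4 * 3 * 2 * 1 = 362880

Answer: 362880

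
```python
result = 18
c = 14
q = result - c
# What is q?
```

Trace:
`result = 18` → result = 18
`c = 14` → c = 14
`q = result - c` → q = 4
So q = 4

Answer: 4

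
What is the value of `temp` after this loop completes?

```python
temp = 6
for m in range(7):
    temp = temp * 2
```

Multiply by 2, 7 times: 6 * 2^7 = 768
`temp` takes the values: 6 → 12 → 24 → 48 → 96 → 192 → 384 → 768

Answer: 768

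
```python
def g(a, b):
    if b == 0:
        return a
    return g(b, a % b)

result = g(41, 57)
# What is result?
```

g(41, 57) -> g(57, 41) -> g(41, 16) -> g(16, 9) -> g(9, 7) -> g(7, 2) -> g(2, 1) -> g(1, 0) -> 1

Answer: 1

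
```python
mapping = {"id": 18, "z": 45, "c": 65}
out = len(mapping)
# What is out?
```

Trace:
`mapping = {"id": 18, "z": 45, "c": 65}` → mapping = {'id': 18, 'z': 45, 'c': 65}
`out = len(mapping)` → out = 3
So out = 3

Answer: 3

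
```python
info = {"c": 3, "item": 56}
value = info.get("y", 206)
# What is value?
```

Trace:
`info = {"c": 3, "item": 56}` → info = {'c': 3, 'item': 56}
`value = info.get("y", 206)` → value = 206
So value = 206

Answer: 206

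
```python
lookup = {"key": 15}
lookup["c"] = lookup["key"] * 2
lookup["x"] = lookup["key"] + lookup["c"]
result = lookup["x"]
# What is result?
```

Trace:
`lookup = {"key": 15}` → lookup = {'key': 15}
`lookup["c"] = lookup["key"] * 2` → lookup = {'key': 15, 'c': 30}
`lookup["x"] = lookup["key"] + lookup["c"]` → lookup = {'key': 15, 'c': 30, 'x': 45}
`result = lookup["x"]` → result = 45
So result = 45

Answer: 45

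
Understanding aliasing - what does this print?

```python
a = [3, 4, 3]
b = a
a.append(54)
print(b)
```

Key concept: basic list aliasing.
Step by step:
`a = [3, 4, 3]` → a = [3, 4, 3]
`b = a` → b = [3, 4, 3] (same object as a)
`a.append(54)` → a = [3, 4, 3, 54] (same object as b); b = [3, 4, 3, 54] (same object as a)
`print(b)` → prints [3, 4, 3, 54]

Answer: [3, 4, 3, 54]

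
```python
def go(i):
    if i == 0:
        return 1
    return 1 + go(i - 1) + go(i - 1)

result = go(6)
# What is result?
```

go(i) = 1 + 2·go(i-1), go(0)=1. Closed form: (1+1)·2^6 - 1 = 127.

Answer: 127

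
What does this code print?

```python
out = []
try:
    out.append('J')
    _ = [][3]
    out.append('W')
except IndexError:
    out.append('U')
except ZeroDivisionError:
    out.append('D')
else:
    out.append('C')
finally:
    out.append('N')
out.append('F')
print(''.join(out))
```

Execution trace: 'J' (try body) → 'U' (except IndexError) → 'N' (finally) → 'F' (after the try/except). Output: JUNF

Answer: JUNF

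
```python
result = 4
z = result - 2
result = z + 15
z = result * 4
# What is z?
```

Trace:
`result = 4` → result = 4
`z = result - 2` → z = 2
`result = z + 15` → result = 17
`z = result * 4` → z = 68
So z = 68

Answer: 68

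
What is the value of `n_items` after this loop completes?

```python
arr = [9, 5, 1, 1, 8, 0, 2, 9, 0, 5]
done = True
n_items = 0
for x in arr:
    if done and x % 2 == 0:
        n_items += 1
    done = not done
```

Count even values at even positions
`n_items` takes the values: 0 → 1 → 2 → 3

Answer: 3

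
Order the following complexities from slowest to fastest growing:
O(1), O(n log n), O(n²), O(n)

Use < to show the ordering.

Ordered by growth rate: O(1) < O(n) < O(n log n) < O(n²)

Answer: O(1) < O(n) < O(n log n) < O(n²)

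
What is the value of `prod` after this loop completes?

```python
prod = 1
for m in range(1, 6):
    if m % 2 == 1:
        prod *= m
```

Product of odd numbers 1 to 5
`prod` takes the values: 1 → 3 → 15

Answer: 15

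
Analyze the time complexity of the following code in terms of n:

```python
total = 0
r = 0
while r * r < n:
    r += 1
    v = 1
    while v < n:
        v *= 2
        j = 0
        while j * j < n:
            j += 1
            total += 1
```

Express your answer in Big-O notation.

Each loop level contributes: √n × log n × √n. Multiplying the contributions gives O(n log n).

Answer: O(n log n)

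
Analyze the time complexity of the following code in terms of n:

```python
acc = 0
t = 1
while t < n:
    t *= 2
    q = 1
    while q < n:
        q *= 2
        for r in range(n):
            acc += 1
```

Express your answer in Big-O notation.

Each loop level contributes: log n × log n × n. Multiplying the contributions gives O(n log² n).

Answer: O(n log² n)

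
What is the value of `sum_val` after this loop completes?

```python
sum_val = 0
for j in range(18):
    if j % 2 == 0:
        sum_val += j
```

Sum of even numbers 0 to 17
`sum_val` takes the values: 0 → 2 → 6 → 12 → 20 → 30 → 42 → 56 → 72

Answer: 72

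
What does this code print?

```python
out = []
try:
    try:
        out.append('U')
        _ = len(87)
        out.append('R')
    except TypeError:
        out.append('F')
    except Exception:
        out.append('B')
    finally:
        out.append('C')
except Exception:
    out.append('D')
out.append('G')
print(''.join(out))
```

Execution trace: 'U' (inner try body) → 'F' (inner except TypeError) → 'C' (inner finally) → 'G' (after the try/except). Output: UFCG

Answer: UFCG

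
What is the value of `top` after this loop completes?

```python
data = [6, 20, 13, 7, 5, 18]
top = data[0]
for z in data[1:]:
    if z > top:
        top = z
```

Maximum of [6, 20, 13, 7, 5, 18]
`top` takes the values: 6 → 20

Answer: 20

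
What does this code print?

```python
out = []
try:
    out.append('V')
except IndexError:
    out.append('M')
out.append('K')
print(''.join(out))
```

Execution trace: 'V' (try body, no exception) → 'K' (after the try/except). Output: VK

Answer: VK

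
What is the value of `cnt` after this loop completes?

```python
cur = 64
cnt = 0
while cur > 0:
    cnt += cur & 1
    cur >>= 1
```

Count set bits in 64 (binary: 0b1000000)
`cnt` takes the values: 0 → 1

Answer: 1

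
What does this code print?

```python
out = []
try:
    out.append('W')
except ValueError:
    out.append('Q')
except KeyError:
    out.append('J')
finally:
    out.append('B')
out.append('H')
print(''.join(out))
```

Execution trace: 'W' (try body, no exception) → 'B' (finally) → 'H' (after the try/except). Output: WBH

Answer: WBH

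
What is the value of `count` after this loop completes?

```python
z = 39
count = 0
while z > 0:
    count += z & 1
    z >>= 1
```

Count set bits in 39 (binary: 0b100111)
`count` takes the values: 0 → 1 → 2 → 3 → 4

Answer: 4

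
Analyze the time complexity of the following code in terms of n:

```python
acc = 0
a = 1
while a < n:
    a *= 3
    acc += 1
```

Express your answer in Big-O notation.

Each loop level contributes: log n. Multiplying the contributions gives O(log n).

Answer: O(log n)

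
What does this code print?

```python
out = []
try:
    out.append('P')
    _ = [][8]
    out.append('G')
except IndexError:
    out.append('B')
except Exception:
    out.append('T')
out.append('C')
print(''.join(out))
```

Execution trace: 'P' (try body) → 'B' (except IndexError) → 'C' (after the try/except). Output: PBC

Answer: PBC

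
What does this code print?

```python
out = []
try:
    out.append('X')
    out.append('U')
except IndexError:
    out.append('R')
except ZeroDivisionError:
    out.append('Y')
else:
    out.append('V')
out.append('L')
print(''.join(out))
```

Execution trace: 'X' (try body) → 'U' (try body, no exception) → 'V' (else) → 'L' (after the try/except). Output: XUVL

Answer: XUVL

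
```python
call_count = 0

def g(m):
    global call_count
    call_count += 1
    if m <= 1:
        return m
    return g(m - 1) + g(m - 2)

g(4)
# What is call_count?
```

Calls(m) = 1 + Calls(m-1) + Calls(m-2); Calls(0)=Calls(1)=1. For m=4 this gives 9.

Answer: 9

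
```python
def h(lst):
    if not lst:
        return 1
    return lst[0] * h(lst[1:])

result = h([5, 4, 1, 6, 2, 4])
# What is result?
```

Product over [5, 4, 1, 6, 2, 4] = 5 * 4 * 1 * 6 * 2 * 4 = 960

Answer: 960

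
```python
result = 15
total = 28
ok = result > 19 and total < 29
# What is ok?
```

Trace:
`result = 15` → result = 15
`total = 28` → total = 28
`ok = result > 19 and total < 29` → ok = False
So ok = False

Answer: False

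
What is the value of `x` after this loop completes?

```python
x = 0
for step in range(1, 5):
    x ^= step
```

XOR of 1 to 4
`x` takes the values: 0 → 1 → 3 → 0 → 4

Answer: 4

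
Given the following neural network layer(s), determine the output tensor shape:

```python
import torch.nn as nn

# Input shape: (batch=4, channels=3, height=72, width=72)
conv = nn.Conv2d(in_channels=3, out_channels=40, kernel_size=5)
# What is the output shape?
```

Input: (4, 3, 72, 72) -> Output: (4, 40, 68, 68)

Answer: (4, 40, 68, 68)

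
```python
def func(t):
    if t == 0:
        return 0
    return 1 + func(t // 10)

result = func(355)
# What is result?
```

Count of digits of 355: 3

Answer: 3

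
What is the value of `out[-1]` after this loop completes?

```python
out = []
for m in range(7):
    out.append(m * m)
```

Last element of squares 0 to 6
`out` takes the values: [] → [0] → [0, 1] → [0, 1, 4] → [0, 1, 4, 9] → [0, 1, 4, 9, 16] → [0, 1, 4, 9, 16, 25] → [0, 1, 4, 9, 16, 25, 36]
So `out[-1]` = 36

Answer: 36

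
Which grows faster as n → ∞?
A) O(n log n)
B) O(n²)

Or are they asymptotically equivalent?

O(n log n) vs O(n²): Higher order terms dominate.

Answer: B) O(n²) grows faster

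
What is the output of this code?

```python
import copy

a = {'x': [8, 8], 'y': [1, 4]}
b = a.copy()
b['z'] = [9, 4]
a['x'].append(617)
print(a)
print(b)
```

Key concept: shallow copy of dict with mutable values.
Step by step:
`a = {'x': [8, 8], 'y': [1, 4]}` → a = {'x': [8, 8], 'y': [1, 4]}
`b = a.copy()` → b = {'x': [8, 8], 'y': [1, 4]}
`b['z'] = [9, 4]` → b = {'x': [8, 8], 'y': [1, 4], 'z': [9, 4]}
`a['x'].append(617)` → a = {'x': [8, 8, 617], 'y': [1, 4]}; b = {'x': [8, 8, 617], 'y': [1, 4], 'z': [9, 4]}
`print(a)` → prints {'x': [8, 8, 617], 'y': [1, 4]}
`print(b)` → prints {'x': [8, 8, 617], 'y': [1, 4], 'z': [9, 4]}

Answer:
{'x': [8, 8, 617], 'y': [1, 4]}
{'x': [8, 8, 617], 'y': [1, 4], 'z': [9, 4]}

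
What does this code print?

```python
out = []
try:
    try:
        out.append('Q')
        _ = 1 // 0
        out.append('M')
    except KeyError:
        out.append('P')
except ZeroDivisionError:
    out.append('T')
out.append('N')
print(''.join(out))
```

Execution trace: 'Q' (inner try body) → 'T' (outer except ZeroDivisionError) → 'N' (after the try/except). Output: QTN

Answer: QTN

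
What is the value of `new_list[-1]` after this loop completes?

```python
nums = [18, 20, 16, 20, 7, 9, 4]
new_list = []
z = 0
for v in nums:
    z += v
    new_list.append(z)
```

Cumulative sum ends at 94
`new_list` takes the values: [] → [18] → [18, 38] → [18, 38, 54] → [18, 38, 54, 74] → [18, 38, 54, 74, 81] → [18, 38, 54, 74, 81, 90] → [18, 38, 54, 74, 81, 90, 94]
So `new_list[-1]` = 94

Answer: 94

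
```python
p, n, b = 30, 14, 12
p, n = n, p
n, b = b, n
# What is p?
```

Trace:
`p, n, b = 30, 14, 12` → p = 30; n = 14; b = 12
`p, n = n, p` → p = 14; n = 30
`n, b = b, n` → n = 12; b = 30
So p = 14

Answer: 14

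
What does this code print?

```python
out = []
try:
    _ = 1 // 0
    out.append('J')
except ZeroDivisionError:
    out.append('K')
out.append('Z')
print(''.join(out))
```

Execution trace: 'K' (except ZeroDivisionError) → 'Z' (after the try/except). Output: KZ

Answer: KZ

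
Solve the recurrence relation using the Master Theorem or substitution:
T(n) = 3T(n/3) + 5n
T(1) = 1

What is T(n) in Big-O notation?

By Master Theorem: a=3, b=3, f(n)=5n. Since log_3(3) = 1 and f(n) = Θ(n^1), Case 2 applies. T(n) = O(n log n).

Answer: O(n log n)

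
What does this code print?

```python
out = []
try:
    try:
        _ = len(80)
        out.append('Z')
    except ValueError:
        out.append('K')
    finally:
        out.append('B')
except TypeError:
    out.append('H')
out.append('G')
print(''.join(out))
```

Execution trace: 'B' (finally) → 'H' (outer except TypeError) → 'G' (after the try/except). Output: BHG

Answer: BHG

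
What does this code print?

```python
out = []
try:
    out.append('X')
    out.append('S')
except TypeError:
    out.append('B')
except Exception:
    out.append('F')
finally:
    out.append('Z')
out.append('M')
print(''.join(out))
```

Execution trace: 'X' (try body) → 'S' (try body, no exception) → 'Z' (finally) → 'M' (after the try/except). Output: XSZM

Answer: XSZM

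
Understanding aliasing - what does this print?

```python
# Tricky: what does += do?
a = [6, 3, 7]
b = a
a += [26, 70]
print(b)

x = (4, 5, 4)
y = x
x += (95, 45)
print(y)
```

Key concept: += behavior differs for mutable vs immutable.
Step by step:
`a = [6, 3, 7]` → a = [6, 3, 7]
`b = a` → b = [6, 3, 7] (same object as a)
`a += [26, 70]` → a = [6, 3, 7, 26, 70] (same object as b); b = [6, 3, 7, 26, 70] (same object as a)
`print(b)` → prints [6, 3, 7, 26, 70]
`x = (4, 5, 4)` → x = (4, 5, 4)
`y = x` → y = (4, 5, 4)
`x += (95, 45)` → x = (4, 5, 4, 95, 45)
`print(y)` → prints (4, 5, 4)

Answer:
[6, 3, 7, 26, 70]
(4, 5, 4)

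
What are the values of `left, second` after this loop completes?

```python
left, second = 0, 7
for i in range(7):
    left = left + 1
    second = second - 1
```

left goes 0→7, second goes 7→0
`left, second` takes the values: (0, 7) → (1, 7) → (1, 6) → (2, 6) → (2, 5) → (3, 5) → (3, 4) → (4, 4) → (4, 3) → (5, 3) → (5, 2) → (6, 2) → (6, 1) → (7, 1) → (7, 0)

Answer: 7, 0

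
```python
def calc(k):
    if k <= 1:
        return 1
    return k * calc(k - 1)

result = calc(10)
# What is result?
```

calc(10) = 10 * 9 * 8 * 7 * 6 * 5 * 4 * 3 * 2 * 1 = 3628800

Answer: 3628800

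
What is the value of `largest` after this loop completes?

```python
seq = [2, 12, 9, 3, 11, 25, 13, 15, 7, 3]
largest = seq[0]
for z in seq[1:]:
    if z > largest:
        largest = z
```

Maximum of [2, 12, 9, 3, 11, 25, 13, 15, 7, 3]
`largest` takes the values: 2 → 12 → 25

Answer: 25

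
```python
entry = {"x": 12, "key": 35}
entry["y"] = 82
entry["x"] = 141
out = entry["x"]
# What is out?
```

Trace:
`entry = {"x": 12, "key": 35}` → entry = {'x': 12, 'key': 35}
`entry["y"] = 82` → entry = {'x': 12, 'key': 35, 'y': 82}
`entry["x"] = 141` → entry = {'x': 141, 'key': 35, 'y': 82}
`out = entry["x"]` → out = 141
So out = 141

Answer: 141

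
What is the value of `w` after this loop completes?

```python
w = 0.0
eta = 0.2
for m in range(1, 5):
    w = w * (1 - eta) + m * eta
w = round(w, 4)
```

Moving average with lr=0.2
`w` takes the values: 0.0 → 0.2 → 0.56 → 1.048 → 1.6384

Answer: 1.6384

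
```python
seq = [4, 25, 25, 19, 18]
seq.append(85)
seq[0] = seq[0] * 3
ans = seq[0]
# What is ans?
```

Trace:
`seq = [4, 25, 25, 19, 18]` → seq = [4, 25, 25, 19, 18]
`seq.append(85)` → seq = [4, 25, 25, 19, 18, 85]
`seq[0] = seq[0] * 3` → seq = [12, 25, 25, 19, 18, 85]
`ans = seq[0]` → ans = 12
So ans = 12

Answer: 12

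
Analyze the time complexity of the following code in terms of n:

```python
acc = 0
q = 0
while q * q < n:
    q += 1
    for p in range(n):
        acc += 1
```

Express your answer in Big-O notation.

Each loop level contributes: √n × n. Multiplying the contributions gives O(n√n).

Answer: O(n√n)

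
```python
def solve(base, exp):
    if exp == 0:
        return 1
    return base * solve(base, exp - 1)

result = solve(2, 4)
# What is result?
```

solve(2, 4) = 2 * 2 * 2 * 2 = 16

Answer: 16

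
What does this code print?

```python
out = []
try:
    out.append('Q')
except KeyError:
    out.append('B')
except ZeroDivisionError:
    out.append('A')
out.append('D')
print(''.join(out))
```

Execution trace: 'Q' (try body, no exception) → 'D' (after the try/except). Output: QD

Answer: QD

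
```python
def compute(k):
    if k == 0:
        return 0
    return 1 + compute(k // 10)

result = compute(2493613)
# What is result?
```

Count of digits of 2493613: 7

Answer: 7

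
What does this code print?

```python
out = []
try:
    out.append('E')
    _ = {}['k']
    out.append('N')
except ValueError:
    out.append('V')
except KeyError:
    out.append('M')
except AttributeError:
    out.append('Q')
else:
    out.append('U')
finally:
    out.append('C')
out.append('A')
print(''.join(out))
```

Execution trace: 'E' (try body) → 'M' (except KeyError) → 'C' (finally) → 'A' (after the try/except). Output: EMCA

Answer: EMCA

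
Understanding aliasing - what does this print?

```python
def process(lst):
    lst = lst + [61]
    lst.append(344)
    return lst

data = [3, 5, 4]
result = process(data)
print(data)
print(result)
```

Key concept: rebinding parameter vs mutation.
Step by step:
`data = [3, 5, 4]` → data = [3, 5, 4]
`result = process(data)` → result = [3, 5, 4, 61, 344]
`print(data)` → prints [3, 5, 4]
`print(result)` → prints [3, 5, 4, 61, 344]

Answer:
[3, 5, 4]
[3, 5, 4, 61, 344]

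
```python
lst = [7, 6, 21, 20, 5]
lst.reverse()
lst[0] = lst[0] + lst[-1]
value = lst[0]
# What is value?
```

Trace:
`lst = [7, 6, 21, 20, 5]` → lst = [7, 6, 21, 20, 5]
`lst.reverse()` → lst = [5, 20, 21, 6, 7]
`lst[0] = lst[0] + lst[-1]` → lst = [12, 20, 21, 6, 7]
`value = lst[0]` → value = 12
So value = 12

Answer: 12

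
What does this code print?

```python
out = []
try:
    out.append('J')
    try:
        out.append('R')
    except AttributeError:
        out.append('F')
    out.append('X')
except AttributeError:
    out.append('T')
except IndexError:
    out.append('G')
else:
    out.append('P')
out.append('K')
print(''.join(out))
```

Execution trace: 'J' (try body) → 'R' (inner try body, no exception) → 'X' (try body, no exception) → 'P' (else) → 'K' (after the try/except). Output: JRXPK

Answer: JRXPK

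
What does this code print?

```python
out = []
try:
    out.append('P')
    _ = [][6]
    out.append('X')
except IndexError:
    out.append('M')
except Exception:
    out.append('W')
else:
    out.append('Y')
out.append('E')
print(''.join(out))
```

Execution trace: 'P' (try body) → 'M' (except IndexError) → 'E' (after the try/except). Output: PME

Answer: PME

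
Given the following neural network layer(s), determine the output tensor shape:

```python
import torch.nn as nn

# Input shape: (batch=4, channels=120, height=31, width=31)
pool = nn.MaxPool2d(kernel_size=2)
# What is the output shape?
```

Input: (4, 120, 31, 31) -> Output: (4, 120, 15, 15)

Answer: (4, 120, 15, 15)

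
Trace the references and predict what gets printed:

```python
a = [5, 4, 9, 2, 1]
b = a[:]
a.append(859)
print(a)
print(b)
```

Key concept: slice [:] creates copy.
Step by step:
`a = [5, 4, 9, 2, 1]` → a = [5, 4, 9, 2, 1]
`b = a[:]` → b = [5, 4, 9, 2, 1]
`a.append(859)` → a = [5, 4, 9, 2, 1, 859]
`print(a)` → prints [5, 4, 9, 2, 1, 859]
`print(b)` → prints [5, 4, 9, 2, 1]

Answer:
[5, 4, 9, 2, 1, 859]
[5, 4, 9, 2, 1]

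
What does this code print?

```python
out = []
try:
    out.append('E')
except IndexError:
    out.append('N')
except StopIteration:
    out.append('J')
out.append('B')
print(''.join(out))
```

Execution trace: 'E' (try body, no exception) → 'B' (after the try/except). Output: EB

Answer: EB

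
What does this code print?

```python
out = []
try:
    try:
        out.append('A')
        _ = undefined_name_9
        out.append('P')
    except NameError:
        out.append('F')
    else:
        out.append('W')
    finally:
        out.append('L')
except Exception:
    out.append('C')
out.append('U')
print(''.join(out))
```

Execution trace: 'A' (inner try body) → 'F' (inner except NameError) → 'L' (inner finally) → 'U' (after the try/except). Output: AFLU

Answer: AFLU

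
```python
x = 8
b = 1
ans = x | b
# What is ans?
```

Trace:
`x = 8` → x = 8
`b = 1` → b = 1
`ans = x | b` → ans = 9
So ans = 9

Answer: 9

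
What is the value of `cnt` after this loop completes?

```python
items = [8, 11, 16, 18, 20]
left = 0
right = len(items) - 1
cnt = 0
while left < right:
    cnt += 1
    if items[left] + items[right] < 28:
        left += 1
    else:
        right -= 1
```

Steps to find pair summing to 28
`cnt` takes the values: 0 → 1 → 2 → 3 → 4

Answer: 4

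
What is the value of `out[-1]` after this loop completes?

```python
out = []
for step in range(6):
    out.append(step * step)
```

Last element of squares 0 to 5
`out` takes the values: [] → [0] → [0, 1] → [0, 1, 4] → [0, 1, 4, 9] → [0, 1, 4, 9, 16] → [0, 1, 4, 9, 16, 25]
So `out[-1]` = 25

Answer: 25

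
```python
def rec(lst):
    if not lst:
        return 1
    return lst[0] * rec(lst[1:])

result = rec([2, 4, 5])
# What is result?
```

Product over [2, 4, 5] = 2 * 4 * 5 = 40

Answer: 40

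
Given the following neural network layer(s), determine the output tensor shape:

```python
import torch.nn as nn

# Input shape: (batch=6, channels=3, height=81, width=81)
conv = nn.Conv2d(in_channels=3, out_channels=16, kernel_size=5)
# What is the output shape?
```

Input: (6, 3, 81, 81) -> Output: (6, 16, 77, 77)

Answer: (6, 16, 77, 77)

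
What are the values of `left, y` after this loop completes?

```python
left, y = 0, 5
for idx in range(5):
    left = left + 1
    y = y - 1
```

left goes 0→5, y goes 5→0
`left, y` takes the values: (0, 5) → (1, 5) → (1, 4) → (2, 4) → (2, 3) → (3, 3) → (3, 2) → (4, 2) → (4, 1) → (5, 1) → (5, 0)

Answer: 5, 0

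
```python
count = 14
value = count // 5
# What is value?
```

Trace:
`count = 14` → count = 14
`value = count // 5` → value = 2
So value = 2

Answer: 2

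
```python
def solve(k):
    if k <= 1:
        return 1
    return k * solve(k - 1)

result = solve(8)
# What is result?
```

solve(8) = 8 * 7 * 6 * 5 * 4 * 3 * 2 * 1 = 40320

Answer: 40320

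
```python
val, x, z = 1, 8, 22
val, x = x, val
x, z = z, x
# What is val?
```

Trace:
`val, x, z = 1, 8, 22` → val = 1; x = 8; z = 22
`val, x = x, val` → val = 8; x = 1
`x, z = z, x` → x = 22; z = 1
So val = 8

Answer: 8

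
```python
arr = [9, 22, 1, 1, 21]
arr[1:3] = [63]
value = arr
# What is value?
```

Trace:
`arr = [9, 22, 1, 1, 21]` → arr = [9, 22, 1, 1, 21]
`arr[1:3] = [63]` → arr = [9, 63, 1, 21]
`value = arr` → value = [9, 63, 1, 21]
So value = [9, 63, 1, 21]

Answer: [9, 63, 1, 21]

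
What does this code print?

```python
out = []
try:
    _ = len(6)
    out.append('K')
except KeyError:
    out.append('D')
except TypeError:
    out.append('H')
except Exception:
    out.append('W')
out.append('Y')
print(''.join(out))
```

Execution trace: 'H' (except TypeError) → 'Y' (after the try/except). Output: HY

Answer: HY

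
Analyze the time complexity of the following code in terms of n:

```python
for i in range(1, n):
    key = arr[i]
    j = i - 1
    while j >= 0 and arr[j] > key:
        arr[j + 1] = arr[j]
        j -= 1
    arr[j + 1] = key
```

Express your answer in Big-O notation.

This is Insertion sort. Time complexity: O(n²).

Answer: O(n²)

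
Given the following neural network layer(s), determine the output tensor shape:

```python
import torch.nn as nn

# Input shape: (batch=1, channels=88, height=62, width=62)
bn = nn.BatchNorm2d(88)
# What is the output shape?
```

Input: (1, 88, 62, 62) -> Output: (1, 88, 62, 62)

Answer: (1, 88, 62, 62)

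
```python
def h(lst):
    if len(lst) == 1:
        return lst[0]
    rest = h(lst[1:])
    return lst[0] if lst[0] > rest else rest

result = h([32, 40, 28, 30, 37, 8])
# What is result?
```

Recursive max over [32, 40, 28, 30, 37, 8] = 40

Answer: 40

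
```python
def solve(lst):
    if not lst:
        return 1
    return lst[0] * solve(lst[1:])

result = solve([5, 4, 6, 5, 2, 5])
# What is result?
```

Product over [5, 4, 6, 5, 2, 5] = 5 * 4 * 6 * 5 * 2 * 5 = 6000

Answer: 6000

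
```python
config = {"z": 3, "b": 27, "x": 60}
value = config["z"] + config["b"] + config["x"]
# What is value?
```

Trace:
`config = {"z": 3, "b": 27, "x": 60}` → config = {'z': 3, 'b': 27, 'x': 60}
`value = config["z"] + config["b"] + config["x"]` → value = 90
So value = 90

Answer: 90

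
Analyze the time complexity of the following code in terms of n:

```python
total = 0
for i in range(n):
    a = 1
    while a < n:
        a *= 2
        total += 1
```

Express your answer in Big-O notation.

Each loop level contributes: n × log n. Multiplying the contributions gives O(n log n).

Answer: O(n log n)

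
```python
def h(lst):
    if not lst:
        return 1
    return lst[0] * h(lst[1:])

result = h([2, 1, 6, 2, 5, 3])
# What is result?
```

Product over [2, 1, 6, 2, 5, 3] = 2 * 1 * 6 * 2 * 5 * 3 = 360

Answer: 360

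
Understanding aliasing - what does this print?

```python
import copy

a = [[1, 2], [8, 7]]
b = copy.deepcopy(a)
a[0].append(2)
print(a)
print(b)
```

Key concept: deep copy is fully independent.
Step by step:
`a = [[1, 2], [8, 7]]` → a = [[1, 2], [8, 7]]
`b = copy.deepcopy(a)` → b = [[1, 2], [8, 7]]
`a[0].append(2)` → a = [[1, 2, 2], [8, 7]]
`print(a)` → prints [[1, 2, 2], [8, 7]]
`print(b)` → prints [[1, 2], [8, 7]]

Answer:
[[1, 2, 2], [8, 7]]
[[1, 2], [8, 7]]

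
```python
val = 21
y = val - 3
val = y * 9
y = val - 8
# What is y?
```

Trace:
`val = 21` → val = 21
`y = val - 3` → y = 18
`val = y * 9` → val = 162
`y = val - 8` → y = 154
So y = 154

Answer: 154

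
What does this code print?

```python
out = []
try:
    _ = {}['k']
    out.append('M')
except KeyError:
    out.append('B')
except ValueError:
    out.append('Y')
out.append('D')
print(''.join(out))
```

Execution trace: 'B' (except KeyError) → 'D' (after the try/except). Output: BD

Answer: BD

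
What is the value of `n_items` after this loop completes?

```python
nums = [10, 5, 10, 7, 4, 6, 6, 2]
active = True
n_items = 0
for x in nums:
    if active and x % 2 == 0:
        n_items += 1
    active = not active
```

Count even values at even positions
`n_items` takes the values: 0 → 1 → 2 → 3 → 4

Answer: 4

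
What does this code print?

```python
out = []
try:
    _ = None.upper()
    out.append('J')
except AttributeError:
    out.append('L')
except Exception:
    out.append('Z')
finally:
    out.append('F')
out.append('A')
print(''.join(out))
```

Execution trace: 'L' (except AttributeError) → 'F' (finally) → 'A' (after the try/except). Output: LFA

Answer: LFA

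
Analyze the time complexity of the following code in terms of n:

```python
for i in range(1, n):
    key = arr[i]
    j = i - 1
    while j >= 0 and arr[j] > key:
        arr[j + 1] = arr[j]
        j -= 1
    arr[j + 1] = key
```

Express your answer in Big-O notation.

This is Insertion sort. Time complexity: O(n²).

Answer: O(n²)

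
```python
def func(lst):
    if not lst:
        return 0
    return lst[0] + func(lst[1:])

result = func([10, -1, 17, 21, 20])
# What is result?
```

10 + (-1) + 17 + 21 + 20 + 0 = 67

Answer: 67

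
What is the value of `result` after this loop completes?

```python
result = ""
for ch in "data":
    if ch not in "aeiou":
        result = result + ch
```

Remove vowels from 'data'
`result` takes the values: "" → "d" → "dt"

Answer: "dt"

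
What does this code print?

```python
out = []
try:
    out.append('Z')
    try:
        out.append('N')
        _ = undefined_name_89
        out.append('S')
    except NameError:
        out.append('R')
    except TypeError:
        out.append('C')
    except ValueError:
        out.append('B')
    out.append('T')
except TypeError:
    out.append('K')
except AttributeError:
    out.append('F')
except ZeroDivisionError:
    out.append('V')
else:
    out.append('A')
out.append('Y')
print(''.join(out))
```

Execution trace: 'Z' (try body) → 'N' (inner try body) → 'R' (inner except NameError) → 'T' (try body, no exception) → 'A' (else) → 'Y' (after the try/except). Output: ZNRTAY

Answer: ZNRTAY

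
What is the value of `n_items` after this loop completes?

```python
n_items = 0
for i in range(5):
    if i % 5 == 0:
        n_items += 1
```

Count numbers divisible by 5 in range(5)
`n_items` takes the values: 0 → 1

Answer: 1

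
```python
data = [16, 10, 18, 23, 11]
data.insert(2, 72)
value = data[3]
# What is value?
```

Trace:
`data = [16, 10, 18, 23, 11]` → data = [16, 10, 18, 23, 11]
`data.insert(2, 72)` → data = [16, 10, 72, 18, 23, 11]
`value = data[3]` → value = 18
So value = 18

Answer: 18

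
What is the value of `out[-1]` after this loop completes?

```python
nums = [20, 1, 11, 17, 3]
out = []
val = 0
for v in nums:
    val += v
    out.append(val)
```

Cumulative sum ends at 52
`out` takes the values: [] → [20] → [20, 21] → [20, 21, 32] → [20, 21, 32, 49] → [20, 21, 32, 49, 52]
So `out[-1]` = 52

Answer: 52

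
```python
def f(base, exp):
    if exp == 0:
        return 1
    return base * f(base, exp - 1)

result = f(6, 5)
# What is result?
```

f(6, 5) = 6 * 6 * 6 * 6 * 6 = 7776

Answer: 7776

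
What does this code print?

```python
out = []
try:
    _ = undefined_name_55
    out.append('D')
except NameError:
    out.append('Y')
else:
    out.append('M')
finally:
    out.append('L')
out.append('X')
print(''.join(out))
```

Execution trace: 'Y' (except NameError) → 'L' (finally) → 'X' (after the try/except). Output: YLX

Answer: YLX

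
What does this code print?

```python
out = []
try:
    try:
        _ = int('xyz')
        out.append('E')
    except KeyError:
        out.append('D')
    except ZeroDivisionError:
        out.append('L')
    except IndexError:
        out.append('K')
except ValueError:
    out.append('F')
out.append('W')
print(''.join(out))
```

Execution trace: 'F' (outer except ValueError) → 'W' (after the try/except). Output: FW

Answer: FW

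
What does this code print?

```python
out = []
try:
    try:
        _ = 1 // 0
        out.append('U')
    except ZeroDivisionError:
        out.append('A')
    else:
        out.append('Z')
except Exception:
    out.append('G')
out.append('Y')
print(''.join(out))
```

Execution trace: 'A' (inner except ZeroDivisionError) → 'Y' (after the try/except). Output: AY

Answer: AY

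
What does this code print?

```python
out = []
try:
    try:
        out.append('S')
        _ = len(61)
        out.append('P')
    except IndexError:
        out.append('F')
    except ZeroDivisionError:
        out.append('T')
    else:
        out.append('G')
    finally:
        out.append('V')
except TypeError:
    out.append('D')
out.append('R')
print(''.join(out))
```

Execution trace: 'S' (inner try body) → 'V' (inner finally) → 'D' (outer except TypeError) → 'R' (after the try/except). Output: SVDR

Answer: SVDR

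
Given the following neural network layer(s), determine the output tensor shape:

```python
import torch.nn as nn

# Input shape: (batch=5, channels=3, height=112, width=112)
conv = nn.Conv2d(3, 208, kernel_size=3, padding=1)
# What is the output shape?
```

Input: (5, 3, 112, 112) -> Output: (5, 208, 112, 112)

Answer: (5, 208, 112, 112)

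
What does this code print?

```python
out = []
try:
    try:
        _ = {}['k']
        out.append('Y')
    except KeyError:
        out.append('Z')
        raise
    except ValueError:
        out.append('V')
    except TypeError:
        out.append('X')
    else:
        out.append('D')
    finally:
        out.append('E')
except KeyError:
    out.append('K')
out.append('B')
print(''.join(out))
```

Execution trace: 'Z' (inner except KeyError) → 'E' (inner finally) → 'K' (outer except KeyError) → 'B' (after the try/except). Output: ZEKB

Answer: ZEKB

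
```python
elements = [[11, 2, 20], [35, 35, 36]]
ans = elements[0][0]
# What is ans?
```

Trace:
`elements = [[11, 2, 20], [35, 35, 36]]` → elements = [[11, 2, 20], [35, 35, 36]]
`ans = elements[0][0]` → ans = 11
So ans = 11

Answer: 11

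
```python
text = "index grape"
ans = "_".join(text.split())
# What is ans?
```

Trace:
`text = "index grape"` → text = 'index grape'
`ans = "_".join(text.split())` → ans = 'index_grape'
So ans = 'index_grape'

Answer: 'index_grape'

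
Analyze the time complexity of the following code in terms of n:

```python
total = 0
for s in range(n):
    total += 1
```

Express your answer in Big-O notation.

Each loop level contributes: n. Multiplying the contributions gives O(n).

Answer: O(n)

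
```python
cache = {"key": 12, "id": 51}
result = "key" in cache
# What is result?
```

Trace:
`cache = {"key": 12, "id": 51}` → cache = {'key': 12, 'id': 51}
`result = "key" in cache` → result = True
So result = True

Answer: True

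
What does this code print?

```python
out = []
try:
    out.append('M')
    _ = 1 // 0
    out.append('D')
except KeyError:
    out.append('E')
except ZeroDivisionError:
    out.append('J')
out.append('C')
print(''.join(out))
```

Execution trace: 'M' (try body) → 'J' (except ZeroDivisionError) → 'C' (after the try/except). Output: MJC

Answer: MJC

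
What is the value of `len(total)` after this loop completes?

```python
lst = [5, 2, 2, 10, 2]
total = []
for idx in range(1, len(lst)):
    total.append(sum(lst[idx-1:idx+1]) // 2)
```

Number of 2-element averages
`total` takes the values: [] → [3] → [3, 2] → [3, 2, 6] → [3, 2, 6, 6]
So `len(total)` = 4

Answer: 4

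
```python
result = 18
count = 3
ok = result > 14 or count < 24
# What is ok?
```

Trace:
`result = 18` → result = 18
`count = 3` → count = 3
`ok = result > 14 or count < 24` → ok = True
So ok = True

Answer: True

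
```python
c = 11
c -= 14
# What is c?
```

Trace:
`c = 11` → c = 11
`c -= 14` → c = -3
So c = -3

Answer: -3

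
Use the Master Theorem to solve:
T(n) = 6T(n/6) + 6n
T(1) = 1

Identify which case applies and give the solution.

a=6, b=6, f(n)=6n. log_6(6) = 1. Since c=1 = 1, Case 2 applies: T(n) = Θ(n^log_b(a) · log n) = O(n log n).

Answer: O(n log n) - Case 2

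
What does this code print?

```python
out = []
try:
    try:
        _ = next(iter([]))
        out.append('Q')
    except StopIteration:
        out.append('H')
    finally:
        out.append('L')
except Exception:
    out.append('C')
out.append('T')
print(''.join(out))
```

Execution trace: 'H' (inner except StopIteration) → 'L' (inner finally) → 'T' (after the try/except). Output: HLT

Answer: HLT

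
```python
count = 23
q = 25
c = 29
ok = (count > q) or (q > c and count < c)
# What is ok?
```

Trace:
`count = 23` → count = 23
`q = 25` → q = 25
`c = 29` → c = 29
`ok = (count > q) or (q > c and count < c)` → ok = False
So ok = False

Answer: False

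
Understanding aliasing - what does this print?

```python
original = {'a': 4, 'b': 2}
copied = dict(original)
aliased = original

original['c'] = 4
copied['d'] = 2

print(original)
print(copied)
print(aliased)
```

Key concept: dict() creates copy, assignment creates alias.
Step by step:
`original = {'a': 4, 'b': 2}` → original = {'a': 4, 'b': 2}
`copied = dict(original)` → copied = {'a': 4, 'b': 2}
`aliased = original` → aliased = {'a': 4, 'b': 2} (same object as original)
`original['c'] = 4` → original = {'a': 4, 'b': 2, 'c': 4} (same object as aliased); aliased = {'a': 4, 'b': 2, 'c': 4} (same object as original)
`copied['d'] = 2` → copied = {'a': 4, 'b': 2, 'd': 2}
`print(original)` → prints {'a': 4, 'b': 2, 'c': 4}
`print(copied)` → prints {'a': 4, 'b': 2, 'd': 2}
`print(aliased)` → prints {'a': 4, 'b': 2, 'c': 4}

Answer:
{'a': 4, 'b': 2, 'c': 4}
{'a': 4, 'b': 2, 'd': 2}
{'a': 4, 'b': 2, 'c': 4}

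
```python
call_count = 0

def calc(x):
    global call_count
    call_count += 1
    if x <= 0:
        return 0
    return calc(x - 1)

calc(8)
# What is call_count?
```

Linear recursion stepping by 1: 9 calls from x=8 down to ≤0.

Answer: 9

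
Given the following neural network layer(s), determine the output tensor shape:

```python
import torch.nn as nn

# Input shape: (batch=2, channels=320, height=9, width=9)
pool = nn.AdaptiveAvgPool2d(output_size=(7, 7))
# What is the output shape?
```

Input: (2, 320, 9, 9) -> Output: (2, 320, 7, 7)

Answer: (2, 320, 7, 7)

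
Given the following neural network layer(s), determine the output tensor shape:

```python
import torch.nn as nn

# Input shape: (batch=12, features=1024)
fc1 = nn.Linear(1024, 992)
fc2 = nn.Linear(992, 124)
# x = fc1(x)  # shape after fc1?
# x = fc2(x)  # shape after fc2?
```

Input: (12, 1024) -> after fc1: (12, 992) -> Output: (12, 124)

Answer: (12, 124)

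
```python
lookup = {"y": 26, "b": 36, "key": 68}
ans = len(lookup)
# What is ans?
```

Trace:
`lookup = {"y": 26, "b": 36, "key": 68}` → lookup = {'y': 26, 'b': 36, 'key': 68}
`ans = len(lookup)` → ans = 3
So ans = 3

Answer: 3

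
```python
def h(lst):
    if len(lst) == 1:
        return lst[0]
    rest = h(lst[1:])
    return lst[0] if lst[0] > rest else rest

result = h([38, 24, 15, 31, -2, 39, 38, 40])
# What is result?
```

Recursive max over [38, 24, 15, 31, -2, 39, 38, 40] = 40

Answer: 40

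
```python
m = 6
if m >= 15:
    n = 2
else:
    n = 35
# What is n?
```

Trace:
`m = 6` → m = 6
`if m >= 15: ...` → m >= 15 is False, take else branch → n = 35
So n = 35

Answer: 35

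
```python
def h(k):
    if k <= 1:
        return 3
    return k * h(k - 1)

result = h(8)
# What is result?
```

h(8) = 8 * 7 * 6 * 5 * 4 * 3 * 2 * 3 = 120960

Answer: 120960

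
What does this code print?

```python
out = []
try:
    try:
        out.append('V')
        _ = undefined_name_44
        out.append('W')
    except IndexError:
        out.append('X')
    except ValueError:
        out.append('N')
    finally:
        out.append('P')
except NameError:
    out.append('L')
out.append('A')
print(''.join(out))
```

Execution trace: 'V' (try body) → 'P' (finally) → 'L' (outer except NameError) → 'A' (after the try/except). Output: VPLA

Answer: VPLA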